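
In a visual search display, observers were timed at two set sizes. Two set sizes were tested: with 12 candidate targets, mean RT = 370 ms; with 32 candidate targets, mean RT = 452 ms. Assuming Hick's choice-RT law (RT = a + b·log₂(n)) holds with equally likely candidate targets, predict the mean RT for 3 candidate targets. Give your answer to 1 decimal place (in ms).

254.1 ms

RT is linear in log₂ n, so two points fix the line:
  b = (452 − 370) / (log₂ 32 − log₂ 12) = 82 / (5 − 3.5850) = 57.949 ms/bit
  a = 370 − 57.949 × 3.5850 = 162.255 ms
Then RT(3) = 162.255 + 57.949 × log₂ 3 = 162.255 + 57.949 × 1.5850 ≈ 254.102 ms.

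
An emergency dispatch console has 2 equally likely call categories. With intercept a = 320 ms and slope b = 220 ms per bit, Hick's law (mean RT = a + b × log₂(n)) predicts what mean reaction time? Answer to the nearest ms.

log₂(2) = 1 bits, so RT = 320 + 220 × 1 ≈ 540.000 ms.

540 ms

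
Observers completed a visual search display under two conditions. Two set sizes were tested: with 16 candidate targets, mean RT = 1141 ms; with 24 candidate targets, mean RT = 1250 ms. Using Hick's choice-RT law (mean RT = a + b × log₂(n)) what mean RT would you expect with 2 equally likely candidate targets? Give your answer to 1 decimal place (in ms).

Fit slope and intercept:
  b = (1250 − 1141) / (log₂ 24 − log₂ 16) = 109 / (4.5850 − 4) = 186.337 ms/bit
  a = 1141 − 186.337 × 4 = 395.653 ms
Then RT(2) = 395.653 + 186.337 × log₂ 2 = 395.653 + 186.337 × 1 ≈ 581.990 ms.

582.0 ms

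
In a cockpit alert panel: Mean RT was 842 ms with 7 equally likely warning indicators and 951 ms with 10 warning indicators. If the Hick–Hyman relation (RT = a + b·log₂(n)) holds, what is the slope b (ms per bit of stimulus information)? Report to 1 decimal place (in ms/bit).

211.8 ms/bit

Slope: b = (951 − 842) / (log₂ 10 − log₂ 7) = 109/0.5146 = 211.826 ms/bit.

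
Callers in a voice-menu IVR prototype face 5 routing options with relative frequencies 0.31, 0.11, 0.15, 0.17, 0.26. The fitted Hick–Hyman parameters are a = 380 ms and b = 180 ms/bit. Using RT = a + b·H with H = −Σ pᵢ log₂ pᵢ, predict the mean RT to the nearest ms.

780 ms

Entropy contributions −pᵢ log₂ pᵢ: 0.5238, 0.3503, 0.4105, 0.4346, 0.5053; sum H = 2.2245 bits.
RT = a + bH = 380 + 180·2.2245 = 780.41 ms.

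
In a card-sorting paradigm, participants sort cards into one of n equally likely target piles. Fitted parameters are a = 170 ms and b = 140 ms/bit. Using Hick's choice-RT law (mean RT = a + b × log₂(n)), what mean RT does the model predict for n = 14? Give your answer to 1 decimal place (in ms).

log₂(14) = 3.8074 bits, so RT = 170 + 140 × 3.8074 ≈ 703.030 ms.

703.0 ms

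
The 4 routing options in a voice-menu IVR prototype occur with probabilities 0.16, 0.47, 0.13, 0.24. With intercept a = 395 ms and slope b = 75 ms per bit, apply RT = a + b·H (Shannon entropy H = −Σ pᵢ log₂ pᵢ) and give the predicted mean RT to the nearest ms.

H = 0.16·log₂(1/0.16) + 0.47·log₂(1/0.47) + 0.13·log₂(1/0.13) + 0.24·log₂(1/0.24) = 1.8118 bits.
RT = 395 + 75 × 1.8118 = 530.88 ms.

531 ms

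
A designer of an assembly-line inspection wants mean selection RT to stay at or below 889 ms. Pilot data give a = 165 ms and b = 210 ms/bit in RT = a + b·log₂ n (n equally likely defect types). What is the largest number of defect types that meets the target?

210·log₂ n ≤ 889 − 165 = 724, giving log₂ n ≤ 3.4476 and n ≤ 10.910. The largest whole number is 10.

10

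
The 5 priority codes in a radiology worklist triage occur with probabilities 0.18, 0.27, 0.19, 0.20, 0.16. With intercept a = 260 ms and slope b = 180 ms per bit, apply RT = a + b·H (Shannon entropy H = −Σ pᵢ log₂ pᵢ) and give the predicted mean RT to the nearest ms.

674 ms

H = 0.18·log₂(1/0.18) + 0.27·log₂(1/0.27) + 0.19·log₂(1/0.19) + 0.20·log₂(1/0.20) + 0.16·log₂(1/0.16) = 2.2980 bits.
RT = 260 + 180 × 2.2980 = 673.63 ms.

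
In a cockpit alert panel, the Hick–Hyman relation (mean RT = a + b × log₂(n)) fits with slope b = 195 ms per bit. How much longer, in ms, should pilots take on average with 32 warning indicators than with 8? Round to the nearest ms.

Only the slope matters, since a is common to both: ΔRT = b·log₂(n₂/n₁).
log₂(32) − log₂(8) = log₂(32/8) = log₂(4) = 2.
ΔRT = 195 × 2.0000 = 390.000 ms.

390 ms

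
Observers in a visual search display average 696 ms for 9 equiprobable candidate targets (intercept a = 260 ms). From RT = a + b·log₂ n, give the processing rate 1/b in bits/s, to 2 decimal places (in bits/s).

7.27 bits/s

b = (696 − 260)/log₂ 9 = 436/3.1699 = 137.543 ms per bit = 0.13754 s/bit; the reciprocal is 7.270 bits/s.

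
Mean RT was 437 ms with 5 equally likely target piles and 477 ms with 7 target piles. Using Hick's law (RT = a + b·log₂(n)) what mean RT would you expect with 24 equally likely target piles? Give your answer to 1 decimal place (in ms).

623.5 ms

Solve the two-equation system in a and b:
  b = (477 − 437) / (log₂ 7 − log₂ 5) = 40 / (2.8074 − 2.3219) = 82.402 ms/bit
  a = 437 − 82.402 × 2.3219 = 245.669 ms
Then RT(24) = 245.669 + 82.402 × log₂ 24 = 245.669 + 82.402 × 4.5850 ≈ 623.478 ms.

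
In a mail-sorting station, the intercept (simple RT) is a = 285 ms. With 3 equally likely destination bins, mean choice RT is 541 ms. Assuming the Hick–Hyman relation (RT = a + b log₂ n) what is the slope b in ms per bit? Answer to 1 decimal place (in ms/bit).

161.5 ms/bit

b = (541 − 285) / log₂(3) = 256 / 1.5850 = 161.518 ms/bit.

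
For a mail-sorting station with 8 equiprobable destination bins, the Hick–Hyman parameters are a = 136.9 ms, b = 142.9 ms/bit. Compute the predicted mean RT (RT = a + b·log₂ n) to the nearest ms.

log₂(8) = 3 bits, so RT = 136.9 + 142.9 × 3 ≈ 565.600 ms.

566 ms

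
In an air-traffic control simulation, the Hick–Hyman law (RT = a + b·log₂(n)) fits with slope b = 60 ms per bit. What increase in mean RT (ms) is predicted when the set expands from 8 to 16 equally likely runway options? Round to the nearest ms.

ΔRT = (a + b log₂ n₂) − (a + b log₂ n₁) = b·(log₂ n₂ − log₂ n₁).
log₂(16) − log₂(8) = log₂(16/8) = log₂(2) = 1.
ΔRT = 60 × 1.0000 = 60.000 ms.

60 ms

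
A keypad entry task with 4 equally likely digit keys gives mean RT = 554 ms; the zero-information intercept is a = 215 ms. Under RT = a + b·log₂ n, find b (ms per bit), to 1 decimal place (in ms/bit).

169.5 ms/bit

b = (554 − 215) / log₂(4) = 339 / 2 = 169.500 ms/bit.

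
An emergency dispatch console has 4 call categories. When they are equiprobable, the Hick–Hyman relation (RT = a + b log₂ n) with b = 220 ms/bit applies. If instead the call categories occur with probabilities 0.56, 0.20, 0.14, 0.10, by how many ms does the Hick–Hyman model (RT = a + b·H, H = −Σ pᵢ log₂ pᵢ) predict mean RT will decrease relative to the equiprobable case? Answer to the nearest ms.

74 ms

The RT saving is b·ΔH. Equiprobable H₀ = log₂(4) = 2.0000 bits; with the given probabilities H = 1.6621 bits.
b·(H₀ − H) = 220 × (2.0000 − 1.6621) = 74.33 ms.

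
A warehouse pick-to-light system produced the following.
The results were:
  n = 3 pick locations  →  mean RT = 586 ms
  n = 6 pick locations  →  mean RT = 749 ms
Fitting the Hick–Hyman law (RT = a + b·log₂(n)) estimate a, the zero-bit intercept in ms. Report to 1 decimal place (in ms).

327.7 ms

The slope on a log₂ axis is (749 − 586) / (2.5850 − 1.5850) = 163.000 ms/bit.
a = RT₁ − b·log₂ n₁ = 586 − 163.000 × 1.5850 = 327.651 ms.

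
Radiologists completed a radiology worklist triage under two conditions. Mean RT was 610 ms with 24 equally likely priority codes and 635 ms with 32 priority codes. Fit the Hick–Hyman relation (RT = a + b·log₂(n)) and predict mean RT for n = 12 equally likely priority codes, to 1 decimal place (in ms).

RT is linear in log₂ n, so two points fix the line:
  b = (635 − 610) / (log₂ 32 − log₂ 24) = 25 / (5 − 4.5850) = 60.236 ms/bit
  a = 610 − 60.236 × 4.5850 = 333.822 ms
Then RT(12) = 333.822 + 60.236 × log₂ 12 = 333.822 + 60.236 × 3.5850 ≈ 549.764 ms.

549.8 ms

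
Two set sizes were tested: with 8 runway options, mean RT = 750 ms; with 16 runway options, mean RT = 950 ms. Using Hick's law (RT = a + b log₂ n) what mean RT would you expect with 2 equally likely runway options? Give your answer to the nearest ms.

RT is linear in log₂ n, so two points fix the line:
  b = (950 − 750) / (log₂ 16 − log₂ 8) = 200 / (4 − 3) = 200 ms/bit
  a = 750 − 200 × 3 = 150 ms
Then RT(2) = 150 + 200 × log₂ 2 = 150 + 200 × 1 ≈ 350.000 ms.

350 ms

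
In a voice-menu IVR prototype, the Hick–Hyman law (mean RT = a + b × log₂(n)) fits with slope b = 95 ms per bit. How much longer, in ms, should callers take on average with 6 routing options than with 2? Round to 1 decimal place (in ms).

ΔRT = (a + b log₂ n₂) − (a + b log₂ n₁) = b·(log₂ n₂ − log₂ n₁).
log₂(6) − log₂(2) = 2.5850 − 1 = 1.5850.
ΔRT = 95 × 1.5850 = 150.571 ms.

150.6 ms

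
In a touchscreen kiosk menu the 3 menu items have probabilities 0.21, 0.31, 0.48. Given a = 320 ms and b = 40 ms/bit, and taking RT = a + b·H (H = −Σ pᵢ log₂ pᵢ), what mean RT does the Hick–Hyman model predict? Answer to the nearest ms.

Entropy contributions −pᵢ log₂ pᵢ: 0.4728, 0.5238, 0.5083; sum H = 1.5049 bits.
RT = a + bH = 320 + 40·1.5049 = 380.20 ms.

380 ms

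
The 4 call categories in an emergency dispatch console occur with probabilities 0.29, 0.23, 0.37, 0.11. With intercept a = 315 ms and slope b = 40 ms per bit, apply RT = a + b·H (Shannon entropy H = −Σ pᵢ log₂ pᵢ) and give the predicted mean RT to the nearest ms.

390 ms

Entropy contributions −pᵢ log₂ pᵢ: 0.5179, 0.4877, 0.5307, 0.3503; sum H = 1.8866 bits.
RT = a + bH = 315 + 40·1.8866 = 390.46 ms.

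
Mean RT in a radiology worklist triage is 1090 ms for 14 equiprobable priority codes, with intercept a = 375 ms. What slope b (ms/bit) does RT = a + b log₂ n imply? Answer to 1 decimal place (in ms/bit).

log₂(14) = 3.8074 bits.
b = (RT − a)/log₂ n = (1090 − 375) / 3.8074 = 187.794 ms/bit.

187.8 ms/bit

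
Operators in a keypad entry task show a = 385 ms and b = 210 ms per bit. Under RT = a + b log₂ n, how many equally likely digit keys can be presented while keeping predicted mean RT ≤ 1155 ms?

Set 385 + 210·log₂ n ≤ 1155 → log₂ n ≤ (1155 − 385)/210 = 3.6667.
So n ≤ 2^3.6667 = 12.699; the largest integer n is 12.

12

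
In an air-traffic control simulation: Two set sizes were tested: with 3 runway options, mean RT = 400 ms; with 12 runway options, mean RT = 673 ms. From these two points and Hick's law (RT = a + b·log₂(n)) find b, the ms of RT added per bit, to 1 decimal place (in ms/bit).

136.5 ms/bit

Slope: b = (673 − 400) / (log₂ 12 − log₂ 3) = 273/2.0000 = 136.500 ms/bit.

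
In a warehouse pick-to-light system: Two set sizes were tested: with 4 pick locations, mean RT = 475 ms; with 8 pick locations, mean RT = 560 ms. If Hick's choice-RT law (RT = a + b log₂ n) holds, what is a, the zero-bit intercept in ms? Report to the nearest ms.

The slope on a log₂ axis is (560 − 475) / (3 − 2) = 85 ms/bit.
a = RT₁ − b·log₂ n₁ = 475 − 85 × 2 = 305.000 ms.

305 ms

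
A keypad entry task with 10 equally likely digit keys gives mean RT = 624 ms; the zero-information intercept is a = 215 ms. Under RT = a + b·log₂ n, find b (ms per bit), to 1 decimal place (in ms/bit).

123.1 ms/bit

10 alternatives carry log₂ 10 = 3.3219 bits; the choice cost is 624 − 215 = 409 ms, so b = 409/3.3219 = 123.121 ms/bit.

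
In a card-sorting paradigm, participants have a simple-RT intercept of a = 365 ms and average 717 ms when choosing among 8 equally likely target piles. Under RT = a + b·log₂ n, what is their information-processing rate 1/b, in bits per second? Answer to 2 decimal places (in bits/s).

Choice component = 717 − 365 = 352 ms over log₂(8) = 3 bits.
b = 352 / 3 = 117.333 ms/bit, so 1/b = 8.523 bits/s.

8.52 bits/s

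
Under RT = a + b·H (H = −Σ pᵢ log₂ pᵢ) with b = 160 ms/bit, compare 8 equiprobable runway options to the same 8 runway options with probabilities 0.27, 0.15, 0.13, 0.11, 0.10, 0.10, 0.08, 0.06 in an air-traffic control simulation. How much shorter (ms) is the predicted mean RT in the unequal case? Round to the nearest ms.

The RT saving is b·ΔH. Equiprobable H₀ = log₂(8) = 3.0000 bits; with the given probabilities H = 2.8529 bits.
b·(H₀ − H) = 160 × (3.0000 − 2.8529) = 23.53 ms.

24 ms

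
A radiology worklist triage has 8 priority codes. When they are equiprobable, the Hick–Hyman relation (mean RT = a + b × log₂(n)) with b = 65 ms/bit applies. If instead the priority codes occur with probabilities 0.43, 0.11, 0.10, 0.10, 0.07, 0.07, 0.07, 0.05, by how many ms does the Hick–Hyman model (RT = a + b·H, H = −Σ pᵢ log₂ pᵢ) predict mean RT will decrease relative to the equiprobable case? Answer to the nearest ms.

Equiprobable entropy H₀ = log₂ 8 = 3.0000 bits.
Skewed entropy H = −Σ pᵢ log₂ pᵢ = 2.5600 bits.
ΔRT = b·(H₀ − H) = 65 × 0.4400 = 28.60 ms.

29 ms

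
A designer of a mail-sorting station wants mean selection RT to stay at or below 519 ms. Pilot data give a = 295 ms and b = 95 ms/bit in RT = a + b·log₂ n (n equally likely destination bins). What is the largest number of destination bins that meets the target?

5

Set 295 + 95·log₂ n ≤ 519 → log₂ n ≤ (519 − 295)/95 = 2.3579.
So n ≤ 2^2.3579 = 5.126; the largest integer n is 5.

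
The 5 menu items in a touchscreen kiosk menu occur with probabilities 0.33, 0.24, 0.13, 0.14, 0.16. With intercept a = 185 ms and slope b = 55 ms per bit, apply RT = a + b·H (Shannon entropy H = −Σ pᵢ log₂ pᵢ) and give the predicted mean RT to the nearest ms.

H = 0.33·log₂(1/0.33) + 0.24·log₂(1/0.24) + 0.13·log₂(1/0.13) + 0.14·log₂(1/0.14) + 0.16·log₂(1/0.16) = 2.2247 bits.
RT = 185 + 55 × 2.2247 = 307.36 ms.

307 ms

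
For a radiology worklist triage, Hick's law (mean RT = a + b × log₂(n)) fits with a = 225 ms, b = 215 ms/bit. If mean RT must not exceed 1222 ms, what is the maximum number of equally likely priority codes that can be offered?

24

Information budget: (1222 − 225)/215 = 4.6372 bits, so n ≤ 2^4.6372 = 24.885 → at most 24.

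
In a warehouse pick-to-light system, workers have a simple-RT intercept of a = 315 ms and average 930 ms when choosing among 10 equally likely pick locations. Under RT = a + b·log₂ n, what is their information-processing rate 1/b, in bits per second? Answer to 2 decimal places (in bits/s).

Choice component = 930 − 315 = 615 ms over log₂(10) = 3.3219 bits.
b = 615 / 3.3219 = 185.133 ms/bit, so 1/b = 5.402 bits/s.

5.40 bits/s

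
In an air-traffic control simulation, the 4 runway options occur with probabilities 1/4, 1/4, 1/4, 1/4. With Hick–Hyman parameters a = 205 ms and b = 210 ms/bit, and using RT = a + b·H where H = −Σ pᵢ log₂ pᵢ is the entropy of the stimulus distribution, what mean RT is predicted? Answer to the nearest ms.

H = −Σ pᵢ log₂ pᵢ = 0.25·2 + 0.25·2 + 0.25·2 + 0.25·2 = 2.000 bits.
RT = 205 + 210 × 2.000 = 625.00 ms.

625 ms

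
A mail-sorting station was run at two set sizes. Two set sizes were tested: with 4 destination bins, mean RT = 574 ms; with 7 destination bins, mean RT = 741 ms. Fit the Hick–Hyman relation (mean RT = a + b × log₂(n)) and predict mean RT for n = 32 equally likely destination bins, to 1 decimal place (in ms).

Fit slope and intercept:
  b = (741 − 574) / (log₂ 7 − log₂ 4) = 167 / (2.8074 − 2) = 206.848 ms/bit
  a = 574 − 206.848 × 2 = 160.303 ms
Then RT(32) = 160.303 + 206.848 × log₂ 32 = 160.303 + 206.848 × 5 ≈ 1194.545 ms.

1194.5 ms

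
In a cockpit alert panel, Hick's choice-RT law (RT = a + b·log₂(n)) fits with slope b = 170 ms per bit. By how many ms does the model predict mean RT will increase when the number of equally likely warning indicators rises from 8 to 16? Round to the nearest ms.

Only the slope matters, since a is common to both: ΔRT = b·log₂(n₂/n₁).
log₂(16) − log₂(8) = log₂(16/8) = log₂(2) = 1.
ΔRT = 170 × 1.0000 = 170.000 ms.

170 ms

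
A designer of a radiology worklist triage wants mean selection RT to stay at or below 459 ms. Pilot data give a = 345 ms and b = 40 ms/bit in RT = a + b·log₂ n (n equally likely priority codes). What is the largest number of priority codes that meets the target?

Information budget: (459 − 345)/40 = 2.8500 bits, so n ≤ 2^2.8500 = 7.210 → at most 7.

7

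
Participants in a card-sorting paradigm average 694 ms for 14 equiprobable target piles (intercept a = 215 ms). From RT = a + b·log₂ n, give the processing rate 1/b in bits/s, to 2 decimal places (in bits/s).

Choice component = 694 − 215 = 479 ms over log₂(14) = 3.8074 bits.
b = 479 / 3.8074 = 125.809 ms/bit, so 1/b = 7.949 bits/s.

7.95 bits/s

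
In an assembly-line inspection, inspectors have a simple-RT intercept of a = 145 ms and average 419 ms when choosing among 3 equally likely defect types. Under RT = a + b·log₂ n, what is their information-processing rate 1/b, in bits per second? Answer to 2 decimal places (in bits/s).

Choice component = 419 − 145 = 274 ms over log₂(3) = 1.5850 bits.
b = 274 / 1.5850 = 172.875 ms/bit, so 1/b = 5.785 bits/s.

5.78 bits/s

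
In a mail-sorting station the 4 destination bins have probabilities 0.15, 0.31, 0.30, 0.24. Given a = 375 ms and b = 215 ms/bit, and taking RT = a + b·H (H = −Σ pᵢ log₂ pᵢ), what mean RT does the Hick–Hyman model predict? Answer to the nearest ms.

Entropy contributions −pᵢ log₂ pᵢ: 0.4105, 0.5238, 0.5211, 0.4941; sum H = 1.9496 bits.
RT = a + bH = 375 + 215·1.9496 = 794.16 ms.

794 ms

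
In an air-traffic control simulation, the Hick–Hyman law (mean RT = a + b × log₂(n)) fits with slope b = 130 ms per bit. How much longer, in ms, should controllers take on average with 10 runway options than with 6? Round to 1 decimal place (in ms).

The intercept a cancels: ΔRT = b·(log₂ n₂ − log₂ n₁) = b·log₂(n₂/n₁).
log₂(10) − log₂(6) = 3.3219 − 2.5850 = 0.7370.
ΔRT = 130 × 0.7370 = 95.806 ms.

95.8 ms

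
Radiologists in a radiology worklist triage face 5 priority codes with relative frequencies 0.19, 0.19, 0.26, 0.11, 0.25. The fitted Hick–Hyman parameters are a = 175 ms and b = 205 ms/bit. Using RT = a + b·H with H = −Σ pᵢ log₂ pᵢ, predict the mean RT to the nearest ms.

640 ms

Entropy contributions −pᵢ log₂ pᵢ: 0.4552, 0.4552, 0.5053, 0.3503, 0.5000; sum H = 2.2660 bits.
RT = a + bH = 175 + 205·2.2660 = 639.54 ms.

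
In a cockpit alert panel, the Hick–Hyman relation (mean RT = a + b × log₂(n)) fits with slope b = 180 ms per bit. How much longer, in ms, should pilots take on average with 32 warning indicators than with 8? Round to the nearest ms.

360 ms

ΔRT = (a + b log₂ n₂) − (a + b log₂ n₁) = b·(log₂ n₂ − log₂ n₁).
log₂(32) − log₂(8) = log₂(32/8) = log₂(4) = 2.
ΔRT = 180 × 2.0000 = 360.000 ms.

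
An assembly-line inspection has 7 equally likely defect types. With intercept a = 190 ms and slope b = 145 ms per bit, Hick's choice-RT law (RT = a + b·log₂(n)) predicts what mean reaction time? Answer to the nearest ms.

log₂(7) = 2.8074 bits, so RT = 190 + 145 × 2.8074 ≈ 597.066 ms.

597 ms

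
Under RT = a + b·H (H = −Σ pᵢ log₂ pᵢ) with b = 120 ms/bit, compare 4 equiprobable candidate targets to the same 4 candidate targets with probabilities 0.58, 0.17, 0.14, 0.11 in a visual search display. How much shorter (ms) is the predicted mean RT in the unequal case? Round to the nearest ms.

43 ms

Equiprobable entropy H₀ = log₂ 4 = 2.0000 bits.
Skewed entropy H = −Σ pᵢ log₂ pᵢ = 1.6378 bits.
ΔRT = b·(H₀ − H) = 120 × 0.3622 = 43.47 ms.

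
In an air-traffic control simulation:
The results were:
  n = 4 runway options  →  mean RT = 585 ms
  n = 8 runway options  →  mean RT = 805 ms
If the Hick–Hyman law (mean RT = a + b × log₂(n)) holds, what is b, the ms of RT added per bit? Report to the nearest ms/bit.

220 ms/bit

b = (RT₂ − RT₁)/(log₂ n₂ − log₂ n₁) = (805 − 585)/(3 − 2) = 220 ms/bit.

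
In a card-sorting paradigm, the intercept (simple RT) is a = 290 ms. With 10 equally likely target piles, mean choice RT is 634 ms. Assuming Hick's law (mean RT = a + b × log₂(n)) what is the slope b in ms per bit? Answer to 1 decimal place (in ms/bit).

b = (634 − 290) / log₂(10) = 344 / 3.3219 = 103.554 ms/bit.

103.6 ms/bit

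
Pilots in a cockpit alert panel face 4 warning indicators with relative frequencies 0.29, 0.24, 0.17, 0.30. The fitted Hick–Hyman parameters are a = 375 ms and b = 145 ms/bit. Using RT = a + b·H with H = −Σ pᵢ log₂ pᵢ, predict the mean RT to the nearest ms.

H = 0.29·log₂(1/0.29) + 0.24·log₂(1/0.24) + 0.17·log₂(1/0.17) + 0.30·log₂(1/0.30) = 1.9677 bits.
RT = 375 + 145 × 1.9677 = 660.32 ms.

660 ms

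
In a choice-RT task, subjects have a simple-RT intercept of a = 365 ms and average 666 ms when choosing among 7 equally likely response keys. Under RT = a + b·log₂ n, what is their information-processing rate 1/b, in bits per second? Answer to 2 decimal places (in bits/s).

b = (666 − 365)/log₂ 7 = 301/2.8074 = 107.218 ms per bit = 0.10722 s/bit; the reciprocal is 9.327 bits/s.

9.33 bits/s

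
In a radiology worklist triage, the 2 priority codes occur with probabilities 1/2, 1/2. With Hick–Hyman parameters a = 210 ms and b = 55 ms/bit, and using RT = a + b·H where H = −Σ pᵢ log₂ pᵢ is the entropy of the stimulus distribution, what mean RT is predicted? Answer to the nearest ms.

265 ms

H = −Σ pᵢ log₂ pᵢ = 0.5·1 + 0.5·1 = 1.000 bits.
RT = 210 + 55 × 1.000 = 265.00 ms.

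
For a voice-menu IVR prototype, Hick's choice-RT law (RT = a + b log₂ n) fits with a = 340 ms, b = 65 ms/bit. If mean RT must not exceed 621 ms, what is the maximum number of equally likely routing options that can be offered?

65·log₂ n ≤ 621 − 340 = 281, giving log₂ n ≤ 4.3231 and n ≤ 20.016. The largest whole number is 20.

20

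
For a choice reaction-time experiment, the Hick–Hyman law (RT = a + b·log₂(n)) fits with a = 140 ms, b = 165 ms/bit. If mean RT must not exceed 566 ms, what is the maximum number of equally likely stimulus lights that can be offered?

5

Set 140 + 165·log₂ n ≤ 566 → log₂ n ≤ (566 − 140)/165 = 2.5818.
So n ≤ 2^2.5818 = 5.987; the largest integer n is 5.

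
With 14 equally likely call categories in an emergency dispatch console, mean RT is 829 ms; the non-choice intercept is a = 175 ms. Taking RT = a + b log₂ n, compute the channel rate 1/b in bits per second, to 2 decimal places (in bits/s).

5.82 bits/s

Choice component = 829 − 175 = 654 ms over log₂(14) = 3.8074 bits.
b = 654 / 3.8074 = 171.773 ms/bit, so 1/b = 5.822 bits/s.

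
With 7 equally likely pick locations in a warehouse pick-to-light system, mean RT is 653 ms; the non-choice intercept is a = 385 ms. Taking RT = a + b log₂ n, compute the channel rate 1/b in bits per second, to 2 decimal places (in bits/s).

Choice component = 653 − 385 = 268 ms over log₂(7) = 2.8074 bits.
b = 268 / 2.8074 = 95.464 ms/bit, so 1/b = 10.475 bits/s.

10.48 bits/s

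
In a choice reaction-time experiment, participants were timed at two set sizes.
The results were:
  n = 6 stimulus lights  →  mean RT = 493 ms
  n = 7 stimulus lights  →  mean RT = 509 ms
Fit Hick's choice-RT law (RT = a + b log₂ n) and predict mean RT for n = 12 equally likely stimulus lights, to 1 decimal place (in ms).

With log₂ n on the abscissa the relation is linear; from the two conditions:
  b = (509 − 493) / (log₂ 7 − log₂ 6) = 16 / (2.8074 − 2.5850) = 71.945 ms/bit
  a = 493 − 71.945 × 2.5850 = 307.025 ms
Then RT(12) = 307.025 + 71.945 × log₂ 12 = 307.025 + 71.945 × 3.5850 ≈ 564.945 ms.

564.9 ms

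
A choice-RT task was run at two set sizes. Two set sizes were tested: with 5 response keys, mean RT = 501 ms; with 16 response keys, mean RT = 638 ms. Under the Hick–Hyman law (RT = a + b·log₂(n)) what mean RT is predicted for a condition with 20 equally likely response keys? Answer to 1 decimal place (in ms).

RT is linear in log₂ n, so two points fix the line:
  b = (638 − 501) / (log₂ 16 − log₂ 5) = 137 / (4 − 2.3219) = 81.641 ms/bit
  a = 501 − 81.641 × 2.3219 = 311.435 ms
Then RT(20) = 311.435 + 81.641 × log₂ 20 = 311.435 + 81.641 × 4.3219 ≈ 664.283 ms.

664.3 ms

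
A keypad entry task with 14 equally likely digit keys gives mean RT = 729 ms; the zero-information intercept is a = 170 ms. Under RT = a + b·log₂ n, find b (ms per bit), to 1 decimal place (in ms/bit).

146.8 ms/bit

log₂(14) = 3.8074 bits.
b = (RT − a)/log₂ n = (729 − 170) / 3.8074 = 146.821 ms/bit.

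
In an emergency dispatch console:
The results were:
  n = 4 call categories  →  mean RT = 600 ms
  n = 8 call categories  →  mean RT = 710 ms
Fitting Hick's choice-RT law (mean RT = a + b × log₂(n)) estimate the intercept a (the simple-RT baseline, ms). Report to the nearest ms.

b = (RT₂ − RT₁)/(log₂ n₂ − log₂ n₁) = (710 − 600)/(3 − 2) = 110 ms/bit.
a = RT₁ − b·log₂ n₁ = 600 − 110 × 2 = 380.000 ms.

380 ms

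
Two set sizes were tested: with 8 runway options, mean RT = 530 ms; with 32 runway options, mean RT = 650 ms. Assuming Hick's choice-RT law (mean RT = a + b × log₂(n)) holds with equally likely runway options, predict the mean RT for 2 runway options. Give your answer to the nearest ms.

410 ms

Solve the two-equation system in a and b:
  b = (650 − 530) / (log₂ 32 − log₂ 8) = 120 / (5 − 3) = 60 ms/bit
  a = 530 − 60 × 3 = 350 ms
Then RT(2) = 350 + 60 × log₂ 2 = 350 + 60 × 1 ≈ 410.000 ms.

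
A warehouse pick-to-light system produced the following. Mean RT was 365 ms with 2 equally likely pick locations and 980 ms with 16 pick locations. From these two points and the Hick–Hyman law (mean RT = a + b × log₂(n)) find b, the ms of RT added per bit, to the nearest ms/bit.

The slope on a log₂ axis is (980 − 365) / (4 − 1) = 205 ms/bit.

205 ms/bit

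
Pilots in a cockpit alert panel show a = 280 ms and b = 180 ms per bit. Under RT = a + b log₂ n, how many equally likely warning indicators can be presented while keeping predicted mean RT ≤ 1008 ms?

16

Set 280 + 180·log₂ n ≤ 1008 → log₂ n ≤ (1008 − 280)/180 = 4.0444.
So n ≤ 2^4.0444 = 16.501; the largest integer n is 16.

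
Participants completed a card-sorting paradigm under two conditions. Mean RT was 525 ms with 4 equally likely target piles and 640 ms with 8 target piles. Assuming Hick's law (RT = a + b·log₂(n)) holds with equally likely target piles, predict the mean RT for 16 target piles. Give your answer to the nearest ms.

755 ms

RT is linear in log₂ n, so two points fix the line:
  b = (640 − 525) / (log₂ 8 − log₂ 4) = 115 / (3 − 2) = 115 ms/bit
  a = 525 − 115 × 2 = 295 ms
Then RT(16) = 295 + 115 × log₂ 16 = 295 + 115 × 4 ≈ 755.000 ms.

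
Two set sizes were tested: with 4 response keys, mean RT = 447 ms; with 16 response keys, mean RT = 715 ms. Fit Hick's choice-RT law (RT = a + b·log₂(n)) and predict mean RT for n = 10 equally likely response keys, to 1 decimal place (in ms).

624.1 ms

Solve the two-equation system in a and b:
  b = (715 − 447) / (log₂ 16 − log₂ 4) = 268 / (4 − 2) = 134.000 ms/bit
  a = 447 − 134.000 × 2 = 179.000 ms
Then RT(10) = 179.000 + 134.000 × log₂ 10 = 179.000 + 134.000 × 3.3219 ≈ 624.138 ms.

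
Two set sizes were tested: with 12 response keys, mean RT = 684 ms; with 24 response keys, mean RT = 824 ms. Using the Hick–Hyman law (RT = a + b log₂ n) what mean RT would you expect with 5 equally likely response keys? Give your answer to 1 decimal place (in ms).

507.2 ms

RT is linear in log₂ n, so two points fix the line:
  b = (824 − 684) / (log₂ 24 − log₂ 12) = 140 / (4.5850 − 3.5850) = 140.000 ms/bit
  a = 684 − 140.000 × 3.5850 = 182.105 ms
Then RT(5) = 182.105 + 140.000 × log₂ 5 = 182.105 + 140.000 × 2.3219 ≈ 507.175 ms.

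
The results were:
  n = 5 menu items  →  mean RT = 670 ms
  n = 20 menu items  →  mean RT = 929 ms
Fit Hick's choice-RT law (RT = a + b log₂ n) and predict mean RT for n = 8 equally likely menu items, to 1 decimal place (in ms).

Solve the two-equation system in a and b:
  b = (929 − 670) / (log₂ 20 − log₂ 5) = 259 / (4.3219 − 2.3219) = 129.500 ms/bit
  a = 670 − 129.500 × 2.3219 = 369.310 ms
Then RT(8) = 369.310 + 129.500 × log₂ 8 = 369.310 + 129.500 × 3 ≈ 757.810 ms.

757.8 ms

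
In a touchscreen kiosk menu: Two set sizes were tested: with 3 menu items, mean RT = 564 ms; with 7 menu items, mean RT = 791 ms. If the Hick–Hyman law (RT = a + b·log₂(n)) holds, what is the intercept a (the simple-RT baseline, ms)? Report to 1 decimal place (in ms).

Slope: b = (791 − 564) / (log₂ 7 − log₂ 3) = 227/1.2224 = 185.701 ms/bit.
Intercept: a = 564 − 185.701·log₂(3) = 269.670 ms.

269.7 ms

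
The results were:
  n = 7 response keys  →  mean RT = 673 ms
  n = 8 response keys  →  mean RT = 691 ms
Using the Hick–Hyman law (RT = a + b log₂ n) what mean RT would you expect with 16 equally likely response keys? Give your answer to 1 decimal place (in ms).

RT is linear in log₂ n, so two points fix the line:
  b = (691 − 673) / (log₂ 8 − log₂ 7) = 18 / (3 − 2.8074) = 93.436 ms/bit
  a = 673 − 93.436 × 2.8074 = 410.692 ms
Then RT(16) = 410.692 + 93.436 × log₂ 16 = 410.692 + 93.436 × 4 ≈ 784.436 ms.

784.4 ms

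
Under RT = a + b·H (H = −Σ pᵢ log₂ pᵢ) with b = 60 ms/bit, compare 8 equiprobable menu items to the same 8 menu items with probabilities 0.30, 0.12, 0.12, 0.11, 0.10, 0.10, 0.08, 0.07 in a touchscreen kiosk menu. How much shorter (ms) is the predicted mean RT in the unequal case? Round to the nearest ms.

10 ms

The RT saving is b·ΔH. Equiprobable H₀ = log₂(8) = 3.0000 bits; with the given probabilities H = 2.8300 bits.
b·(H₀ − H) = 60 × (3.0000 − 2.8300) = 10.20 ms.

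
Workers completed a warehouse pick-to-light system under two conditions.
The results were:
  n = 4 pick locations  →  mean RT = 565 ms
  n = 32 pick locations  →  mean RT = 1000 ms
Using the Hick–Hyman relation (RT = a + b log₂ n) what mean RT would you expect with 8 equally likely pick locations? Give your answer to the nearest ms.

710 ms

With log₂ n on the abscissa the relation is linear; from the two conditions:
  b = (1000 − 565) / (log₂ 32 − log₂ 4) = 435 / (5 − 2) = 145 ms/bit
  a = 565 − 145 × 2 = 275 ms
Then RT(8) = 275 + 145 × log₂ 8 = 275 + 145 × 3 ≈ 710.000 ms.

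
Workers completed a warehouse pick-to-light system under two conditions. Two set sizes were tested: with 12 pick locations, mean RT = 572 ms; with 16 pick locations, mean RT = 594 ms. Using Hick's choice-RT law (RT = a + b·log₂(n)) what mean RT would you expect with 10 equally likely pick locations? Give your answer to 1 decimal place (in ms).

RT is linear in log₂ n, so two points fix the line:
  b = (594 − 572) / (log₂ 16 − log₂ 12) = 22 / (4 − 3.5850) = 53.007 ms/bit
  a = 572 − 53.007 × 3.5850 = 381.971 ms
Then RT(10) = 381.971 + 53.007 × log₂ 10 = 381.971 + 53.007 × 3.3219 ≈ 558.057 ms.

558.1 ms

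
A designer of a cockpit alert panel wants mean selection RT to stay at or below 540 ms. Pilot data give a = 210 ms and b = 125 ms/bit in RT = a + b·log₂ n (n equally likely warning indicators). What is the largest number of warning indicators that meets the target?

Set 210 + 125·log₂ n ≤ 540 → log₂ n ≤ (540 − 210)/125 = 2.6400.
So n ≤ 2^2.6400 = 6.233; the largest integer n is 6.

6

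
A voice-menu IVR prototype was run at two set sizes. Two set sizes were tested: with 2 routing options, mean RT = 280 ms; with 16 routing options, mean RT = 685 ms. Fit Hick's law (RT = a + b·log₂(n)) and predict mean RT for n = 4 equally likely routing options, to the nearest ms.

415 ms

Solve the two-equation system in a and b:
  b = (685 − 280) / (log₂ 16 − log₂ 2) = 405 / (4 − 1) = 135 ms/bit
  a = 280 − 135 × 1 = 145 ms
Then RT(4) = 145 + 135 × log₂ 4 = 145 + 135 × 2 ≈ 415.000 ms.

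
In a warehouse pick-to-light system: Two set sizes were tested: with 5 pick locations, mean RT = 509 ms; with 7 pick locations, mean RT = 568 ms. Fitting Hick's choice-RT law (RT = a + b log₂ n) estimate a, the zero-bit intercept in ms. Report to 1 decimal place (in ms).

226.8 ms

b = (RT₂ − RT₁)/(log₂ n₂ − log₂ n₁) = (568 − 509)/(2.8074 − 2.3219) = 121.543 ms/bit.
Intercept: a = 509 − 121.543·log₂(5) = 226.787 ms.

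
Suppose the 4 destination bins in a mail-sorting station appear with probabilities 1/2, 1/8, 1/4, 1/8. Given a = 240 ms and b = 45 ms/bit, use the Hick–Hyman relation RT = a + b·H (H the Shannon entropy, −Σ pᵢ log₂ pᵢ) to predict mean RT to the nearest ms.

Each term −pᵢ log₂ pᵢ: 0.5·1 + 0.125·3 + 0.25·2 + 0.125·3; summed, H = 1.750 bits.
Mean RT = a + bH = 240 + 45·1.750 = 318.75 ms.

319 ms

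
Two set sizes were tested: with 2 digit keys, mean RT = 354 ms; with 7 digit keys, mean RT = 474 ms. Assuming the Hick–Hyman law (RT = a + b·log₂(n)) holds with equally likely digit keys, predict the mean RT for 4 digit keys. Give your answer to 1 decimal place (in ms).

Solve the two-equation system in a and b:
  b = (474 − 354) / (log₂ 7 − log₂ 2) = 120 / (2.8074 − 1) = 66.395 ms/bit
  a = 354 − 66.395 × 1 = 287.605 ms
Then RT(4) = 287.605 + 66.395 × log₂ 4 = 287.605 + 66.395 × 2 ≈ 420.395 ms.

420.4 ms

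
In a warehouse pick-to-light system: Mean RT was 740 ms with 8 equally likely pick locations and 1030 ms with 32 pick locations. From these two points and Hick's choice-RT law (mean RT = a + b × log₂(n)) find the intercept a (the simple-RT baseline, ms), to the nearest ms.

305 ms

b = (RT₂ − RT₁)/(log₂ n₂ − log₂ n₁) = (1030 − 740)/(5 − 3) = 145 ms/bit.
a = RT₁ − b·log₂ n₁ = 740 − 145 × 3 = 305.000 ms.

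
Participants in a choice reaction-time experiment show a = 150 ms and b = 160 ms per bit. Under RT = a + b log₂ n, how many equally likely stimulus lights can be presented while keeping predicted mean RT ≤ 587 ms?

Set 150 + 160·log₂ n ≤ 587 → log₂ n ≤ (587 − 150)/160 = 2.7313.
So n ≤ 2^2.7313 = 6.640; the largest integer n is 6.

6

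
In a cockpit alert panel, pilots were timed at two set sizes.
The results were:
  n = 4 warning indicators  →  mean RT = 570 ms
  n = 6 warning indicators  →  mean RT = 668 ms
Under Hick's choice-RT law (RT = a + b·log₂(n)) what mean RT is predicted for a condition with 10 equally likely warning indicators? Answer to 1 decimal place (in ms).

791.5 ms

With log₂ n on the abscissa the relation is linear; from the two conditions:
  b = (668 − 570) / (log₂ 6 − log₂ 4) = 98 / (2.5850 − 2) = 167.532 ms/bit
  a = 570 − 167.532 × 2 = 234.936 ms
Then RT(10) = 234.936 + 167.532 × log₂ 10 = 234.936 + 167.532 × 3.3219 ≈ 791.465 ms.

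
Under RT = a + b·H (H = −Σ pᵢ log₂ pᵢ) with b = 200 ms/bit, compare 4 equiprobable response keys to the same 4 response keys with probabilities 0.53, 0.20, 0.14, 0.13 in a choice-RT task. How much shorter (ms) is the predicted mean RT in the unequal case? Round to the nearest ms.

The RT saving is b·ΔH. Equiprobable H₀ = log₂(4) = 2.0000 bits; with the given probabilities H = 1.7296 bits.
b·(H₀ − H) = 200 × (2.0000 − 1.7296) = 54.08 ms.

54 ms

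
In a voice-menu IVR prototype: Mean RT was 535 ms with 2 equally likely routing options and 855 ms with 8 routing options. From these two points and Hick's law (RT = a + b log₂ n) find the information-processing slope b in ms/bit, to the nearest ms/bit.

Slope: b = (855 − 535) / (log₂ 8 − log₂ 2) = 320/2.0000 = 160 ms/bit.

160 ms/bit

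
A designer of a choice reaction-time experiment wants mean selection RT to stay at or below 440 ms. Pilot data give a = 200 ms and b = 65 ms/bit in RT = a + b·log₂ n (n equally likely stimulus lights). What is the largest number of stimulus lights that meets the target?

Set 200 + 65·log₂ n ≤ 440 → log₂ n ≤ (440 − 200)/65 = 3.6923.
So n ≤ 2^3.6923 = 12.927; the largest integer n is 12.

12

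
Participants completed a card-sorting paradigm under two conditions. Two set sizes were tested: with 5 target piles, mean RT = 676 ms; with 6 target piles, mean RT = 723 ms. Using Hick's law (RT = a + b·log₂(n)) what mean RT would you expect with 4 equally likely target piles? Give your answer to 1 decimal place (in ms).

618.5 ms

RT is linear in log₂ n, so two points fix the line:
  b = (723 − 676) / (log₂ 6 − log₂ 5) = 47 / (2.5850 − 2.3219) = 178.684 ms/bit
  a = 676 − 178.684 × 2.3219 = 261.109 ms
Then RT(4) = 261.109 + 178.684 × log₂ 4 = 261.109 + 178.684 × 2 ≈ 618.477 ms.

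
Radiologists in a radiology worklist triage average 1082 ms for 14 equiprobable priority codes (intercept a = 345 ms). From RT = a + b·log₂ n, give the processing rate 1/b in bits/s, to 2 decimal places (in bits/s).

5.17 bits/s

b = (1082 − 345)/log₂ 14 = 737/3.8074 = 193.573 ms per bit = 0.19357 s/bit; the reciprocal is 5.166 bits/s.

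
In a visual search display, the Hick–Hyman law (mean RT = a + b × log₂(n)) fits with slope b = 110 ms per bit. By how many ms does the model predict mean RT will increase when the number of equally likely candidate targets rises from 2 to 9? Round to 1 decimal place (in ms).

238.7 ms

The intercept a cancels: ΔRT = b·(log₂ n₂ − log₂ n₁) = b·log₂(n₂/n₁).
log₂(9) − log₂(2) = 3.1699 − 1 = 2.1699.
ΔRT = 110 × 2.1699 = 238.692 ms.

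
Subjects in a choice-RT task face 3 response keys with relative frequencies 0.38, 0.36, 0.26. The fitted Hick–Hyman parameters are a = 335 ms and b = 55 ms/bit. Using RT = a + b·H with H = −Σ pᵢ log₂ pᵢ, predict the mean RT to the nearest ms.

421 ms

H = 0.38·log₂(1/0.38) + 0.36·log₂(1/0.36) + 0.26·log₂(1/0.26) = 1.5664 bits.
RT = 335 + 55 × 1.5664 = 421.15 ms.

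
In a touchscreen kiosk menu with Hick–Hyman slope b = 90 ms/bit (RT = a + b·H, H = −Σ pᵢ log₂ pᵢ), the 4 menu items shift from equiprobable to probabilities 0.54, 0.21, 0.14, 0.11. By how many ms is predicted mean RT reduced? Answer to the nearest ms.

27 ms

Equiprobable entropy H₀ = log₂ 4 = 2.0000 bits.
Skewed entropy H = −Σ pᵢ log₂ pᵢ = 1.7003 bits.
ΔRT = b·(H₀ − H) = 90 × 0.2997 = 26.98 ms.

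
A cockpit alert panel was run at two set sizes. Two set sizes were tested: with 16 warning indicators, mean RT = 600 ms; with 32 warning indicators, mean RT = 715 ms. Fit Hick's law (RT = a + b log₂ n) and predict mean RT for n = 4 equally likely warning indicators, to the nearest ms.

RT is linear in log₂ n, so two points fix the line:
  b = (715 − 600) / (log₂ 32 − log₂ 16) = 115 / (5 − 4) = 115 ms/bit
  a = 600 − 115 × 4 = 140 ms
Then RT(4) = 140 + 115 × log₂ 4 = 140 + 115 × 2 ≈ 370.000 ms.

370 ms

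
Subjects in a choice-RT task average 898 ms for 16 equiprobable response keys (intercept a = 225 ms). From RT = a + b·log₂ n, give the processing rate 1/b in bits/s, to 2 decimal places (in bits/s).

b = (898 − 225)/log₂ 16 = 673/4 = 168.250 ms per bit = 0.16825 s/bit; the reciprocal is 5.944 bits/s.

5.94 bits/s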